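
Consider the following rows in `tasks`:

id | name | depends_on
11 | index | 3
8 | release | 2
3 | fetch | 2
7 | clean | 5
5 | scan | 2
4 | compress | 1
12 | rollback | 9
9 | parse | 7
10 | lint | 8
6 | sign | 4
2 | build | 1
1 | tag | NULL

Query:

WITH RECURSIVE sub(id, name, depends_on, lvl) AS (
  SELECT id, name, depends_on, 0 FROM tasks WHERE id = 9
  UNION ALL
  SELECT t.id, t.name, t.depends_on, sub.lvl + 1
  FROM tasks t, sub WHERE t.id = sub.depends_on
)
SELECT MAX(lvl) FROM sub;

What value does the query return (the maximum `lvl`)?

4

Base: id=9 (parse), depends_on=7, lvl 0.
Iteration 1: join on id=7 -> clean (id 7, depends_on=5, lvl 1).
Iteration 2: join on id=5 -> scan (id 5, depends_on=2, lvl 2).
Iteration 3: join on id=2 -> build (id 2, depends_on=1, lvl 3).
Iteration 4: join on id=1 -> tag (id 1, depends_on=NULL, lvl 4).
Iteration 5: depends_on is NULL; no match; recursion stops.
lvl values: 0, 1, 2, 3, 4; the maximum is 4.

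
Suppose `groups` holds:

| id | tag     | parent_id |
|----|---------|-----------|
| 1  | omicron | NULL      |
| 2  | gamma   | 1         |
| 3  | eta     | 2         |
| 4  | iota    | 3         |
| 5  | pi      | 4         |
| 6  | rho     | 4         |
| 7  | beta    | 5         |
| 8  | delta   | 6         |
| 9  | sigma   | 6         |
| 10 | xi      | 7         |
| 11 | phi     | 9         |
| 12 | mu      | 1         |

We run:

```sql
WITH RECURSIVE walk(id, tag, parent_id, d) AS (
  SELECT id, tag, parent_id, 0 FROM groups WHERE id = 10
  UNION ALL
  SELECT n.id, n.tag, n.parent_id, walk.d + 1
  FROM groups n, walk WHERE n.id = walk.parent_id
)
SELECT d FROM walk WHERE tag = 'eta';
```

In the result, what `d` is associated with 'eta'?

Base: id=10 (xi), parent_id=7, d 0.
Iteration 1: join on id=7 -> beta (id 7, parent_id=5, d 1).
Iteration 2: join on id=5 -> pi (id 5, parent_id=4, d 2).
Iteration 3: join on id=4 -> iota (id 4, parent_id=3, d 3).
Iteration 4: join on id=3 -> eta (id 3, parent_id=2, d 4).
Iteration 5: join on id=2 -> gamma (id 2, parent_id=1, d 5).
Iteration 6: join on id=1 -> omicron (id 1, parent_id=NULL, d 6).
Iteration 7: parent_id is NULL; no match; recursion stops.

4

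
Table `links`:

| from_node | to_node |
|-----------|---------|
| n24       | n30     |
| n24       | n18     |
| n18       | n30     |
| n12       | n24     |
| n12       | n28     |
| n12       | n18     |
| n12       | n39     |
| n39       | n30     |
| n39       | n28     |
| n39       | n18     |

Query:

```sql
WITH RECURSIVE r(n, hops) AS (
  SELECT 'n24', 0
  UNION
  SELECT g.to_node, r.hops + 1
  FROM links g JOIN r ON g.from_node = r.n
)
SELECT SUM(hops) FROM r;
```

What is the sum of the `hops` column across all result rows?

Base: (n24, hops=0).
Iteration 1: edges from {n24} -> (n18, hops=1), (n30, hops=1).
Iteration 2: edges from {n18,n30} -> (n30, hops=2).
Iteration 3: no outgoing edges from {n30}; recursion stops.
SUM(hops) = 0 + 1 + 1 + 2 = 4.

4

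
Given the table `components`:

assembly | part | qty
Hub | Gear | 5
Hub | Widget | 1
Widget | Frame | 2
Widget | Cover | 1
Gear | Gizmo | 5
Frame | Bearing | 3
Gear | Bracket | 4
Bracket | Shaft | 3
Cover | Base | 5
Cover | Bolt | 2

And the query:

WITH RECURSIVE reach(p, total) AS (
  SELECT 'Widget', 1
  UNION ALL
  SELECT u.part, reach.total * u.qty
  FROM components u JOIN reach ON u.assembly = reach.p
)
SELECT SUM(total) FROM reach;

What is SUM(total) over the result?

Base: (Widget, total=1).
Iteration 1: components of {Widget} -> Cover = 1*1 = 1, Frame = 1*2 = 2.
Iteration 2: components of {Cover,Frame} -> Base = 1*5 = 5, Bearing = 2*3 = 6, Bolt = 1*2 = 2.
Iteration 3: no further components; recursion stops.
SUM(total) = 1 + 2 + 1 + 6 + 5 + 2 = 17.

17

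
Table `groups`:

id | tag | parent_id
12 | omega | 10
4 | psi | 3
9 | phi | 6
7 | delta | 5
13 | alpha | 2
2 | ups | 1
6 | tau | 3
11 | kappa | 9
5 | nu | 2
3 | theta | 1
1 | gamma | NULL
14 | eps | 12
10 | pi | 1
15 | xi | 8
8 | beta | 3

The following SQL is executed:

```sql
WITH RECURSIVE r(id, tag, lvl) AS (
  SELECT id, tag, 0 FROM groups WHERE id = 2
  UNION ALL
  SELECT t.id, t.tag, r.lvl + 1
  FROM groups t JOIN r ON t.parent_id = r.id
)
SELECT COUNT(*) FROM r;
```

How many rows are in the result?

4

Base: id=2 (ups) at lvl 0.
Iteration 1: rows with parent_id in {2} -> nu (id 5, lvl 1), alpha (id 13, lvl 1).
Iteration 2: rows with parent_id in {5,13} -> delta (id 7, lvl 2).
Iteration 3: no rows with parent_id in {7}; recursion stops.
Total rows emitted: 4.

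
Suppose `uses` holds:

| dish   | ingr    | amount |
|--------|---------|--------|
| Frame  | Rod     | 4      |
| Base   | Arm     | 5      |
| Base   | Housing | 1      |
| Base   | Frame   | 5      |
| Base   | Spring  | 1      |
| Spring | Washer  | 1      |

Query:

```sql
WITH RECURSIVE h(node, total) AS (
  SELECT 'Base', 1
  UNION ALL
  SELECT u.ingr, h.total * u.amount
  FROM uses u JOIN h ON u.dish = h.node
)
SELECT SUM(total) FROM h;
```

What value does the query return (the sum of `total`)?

Base: (Base, total=1).
Iteration 1: components of {Base} -> Arm = 1*5 = 5, Frame = 1*5 = 5, Housing = 1*1 = 1, Spring = 1*1 = 1.
Iteration 2: components of {Arm,Frame,Housing,Spring} -> Rod = 5*4 = 20, Washer = 1*1 = 1.
Iteration 3: no further components; recursion stops.
SUM(total) = 1 + 5 + 5 + 1 + 1 + 20 + 1 = 34.

34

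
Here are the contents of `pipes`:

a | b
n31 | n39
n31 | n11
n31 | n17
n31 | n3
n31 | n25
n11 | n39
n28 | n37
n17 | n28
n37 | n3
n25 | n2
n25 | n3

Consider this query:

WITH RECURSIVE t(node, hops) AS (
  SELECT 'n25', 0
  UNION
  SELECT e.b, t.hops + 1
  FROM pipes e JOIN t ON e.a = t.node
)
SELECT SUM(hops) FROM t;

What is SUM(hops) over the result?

Base: (n25, hops=0).
Iteration 1: edges from {n25} -> (n2, hops=1), (n3, hops=1).
Iteration 2: no outgoing edges from {n2,n3}; recursion stops.
SUM(hops) = 0 + 1 + 1 = 2.

2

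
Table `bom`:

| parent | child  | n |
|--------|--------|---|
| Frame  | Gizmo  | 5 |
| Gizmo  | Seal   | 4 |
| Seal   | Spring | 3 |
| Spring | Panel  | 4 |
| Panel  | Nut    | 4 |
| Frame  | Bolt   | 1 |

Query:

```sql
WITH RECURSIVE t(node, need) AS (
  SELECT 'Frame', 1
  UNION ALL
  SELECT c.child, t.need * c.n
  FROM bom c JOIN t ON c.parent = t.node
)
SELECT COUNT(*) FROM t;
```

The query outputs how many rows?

Base: (Frame, need=1).
Iteration 1: components of {Frame} -> Bolt = 1*1 = 1, Gizmo = 1*5 = 5.
Iteration 2: components of {Bolt,Gizmo} -> Seal = 5*4 = 20.
Iteration 3: components of {Seal} -> Spring = 20*3 = 60.
Iteration 4: components of {Spring} -> Panel = 60*4 = 240.
Iteration 5: components of {Panel} -> Nut = 240*4 = 960.
Iteration 6: no further components; recursion stops.
Total rows emitted: 7.

7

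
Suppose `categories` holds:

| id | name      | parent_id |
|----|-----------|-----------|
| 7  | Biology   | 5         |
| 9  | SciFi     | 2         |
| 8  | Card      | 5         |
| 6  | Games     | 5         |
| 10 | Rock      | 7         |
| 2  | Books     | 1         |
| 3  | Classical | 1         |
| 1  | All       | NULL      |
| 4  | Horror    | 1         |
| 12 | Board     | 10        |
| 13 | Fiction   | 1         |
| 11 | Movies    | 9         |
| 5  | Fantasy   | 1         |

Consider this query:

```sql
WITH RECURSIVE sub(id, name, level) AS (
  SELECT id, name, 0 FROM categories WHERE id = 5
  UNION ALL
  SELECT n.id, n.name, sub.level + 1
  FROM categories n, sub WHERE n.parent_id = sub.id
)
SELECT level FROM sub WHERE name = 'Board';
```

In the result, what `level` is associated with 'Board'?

Base: id=5 (Fantasy) at level 0.
Iteration 1: rows with parent_id in {5} -> Games (id 6, level 1), Biology (id 7, level 1), Card (id 8, level 1).
Iteration 2: rows with parent_id in {6,7,8} -> Rock (id 10, level 2).
Iteration 3: rows with parent_id in {10} -> Board (id 12, level 3).
Iteration 4: no rows with parent_id in {12}; recursion stops.

3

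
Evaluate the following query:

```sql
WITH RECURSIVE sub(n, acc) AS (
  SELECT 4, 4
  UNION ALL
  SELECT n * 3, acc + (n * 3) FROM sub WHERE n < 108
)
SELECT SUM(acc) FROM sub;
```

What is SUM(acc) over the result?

232

Base: n=4, acc=4.
Iteration 1: 4 < 108 holds -> n = 4 * 3 = 12, acc = 4 + 12 = 16.
Iteration 2: 12 < 108 holds -> n = 12 * 3 = 36, acc = 16 + 36 = 52.
Iteration 3: 36 < 108 holds -> n = 36 * 3 = 108, acc = 52 + 108 = 160.
Iteration 4: 108 < 108 fails; recursion stops.
SUM(acc) = 4 + 16 + 52 + 160 = 232.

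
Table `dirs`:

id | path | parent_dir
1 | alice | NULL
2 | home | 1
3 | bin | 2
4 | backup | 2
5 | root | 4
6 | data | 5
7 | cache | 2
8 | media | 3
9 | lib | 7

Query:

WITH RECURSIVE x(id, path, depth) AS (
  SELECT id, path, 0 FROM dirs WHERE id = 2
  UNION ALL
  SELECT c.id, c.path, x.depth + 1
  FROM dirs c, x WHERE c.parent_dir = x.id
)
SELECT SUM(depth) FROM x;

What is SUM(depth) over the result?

Base: id=2 (home) at depth 0.
Iteration 1: rows with parent_dir in {2} -> bin (id 3, depth 1), backup (id 4, depth 1), cache (id 7, depth 1).
Iteration 2: rows with parent_dir in {3,4,7} -> root (id 5, depth 2), media (id 8, depth 2), lib (id 9, depth 2).
Iteration 3: rows with parent_dir in {5,8,9} -> data (id 6, depth 3).
Iteration 4: no rows with parent_dir in {6}; recursion stops.
SUM(depth) = 0 + 1 + 1 + 1 + 2 + 2 + 2 + 3 = 12.

12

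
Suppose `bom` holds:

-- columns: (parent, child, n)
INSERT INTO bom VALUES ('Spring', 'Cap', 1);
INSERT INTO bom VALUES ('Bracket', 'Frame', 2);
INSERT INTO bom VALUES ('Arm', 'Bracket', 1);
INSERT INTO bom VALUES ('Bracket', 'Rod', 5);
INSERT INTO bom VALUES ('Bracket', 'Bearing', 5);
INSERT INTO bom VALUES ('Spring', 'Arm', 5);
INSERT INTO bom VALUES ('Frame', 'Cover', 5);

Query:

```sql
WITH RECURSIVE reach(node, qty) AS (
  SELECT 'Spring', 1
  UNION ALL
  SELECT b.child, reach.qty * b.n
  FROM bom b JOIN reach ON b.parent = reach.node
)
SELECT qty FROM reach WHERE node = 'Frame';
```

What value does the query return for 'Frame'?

Base: (Spring, qty=1).
Iteration 1: components of {Spring} -> Arm = 1*5 = 5, Cap = 1*1 = 1.
Iteration 2: components of {Arm,Cap} -> Bracket = 5*1 = 5.
Iteration 3: components of {Bracket} -> Bearing = 5*5 = 25, Frame = 5*2 = 10, Rod = 5*5 = 25.
Iteration 4: components of {Bearing,Frame,Rod} -> Cover = 10*5 = 50.
Iteration 5: no further components; recursion stops.

10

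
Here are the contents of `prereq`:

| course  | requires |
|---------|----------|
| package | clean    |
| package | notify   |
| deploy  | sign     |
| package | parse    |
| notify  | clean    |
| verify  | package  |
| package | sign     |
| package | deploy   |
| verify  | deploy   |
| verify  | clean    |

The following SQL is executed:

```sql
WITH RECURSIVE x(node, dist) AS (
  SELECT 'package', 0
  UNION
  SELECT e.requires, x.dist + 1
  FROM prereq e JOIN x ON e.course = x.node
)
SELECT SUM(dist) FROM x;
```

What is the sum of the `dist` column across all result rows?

Base: (package, dist=0).
Iteration 1: edges from {package} -> (clean, dist=1), (deploy, dist=1), (notify, dist=1), (parse, dist=1), (sign, dist=1).
Iteration 2: edges from {clean,deploy,notify,parse,sign} -> (clean, dist=2), (sign, dist=2).
Iteration 3: no outgoing edges from {clean,sign}; recursion stops.
SUM(dist) = 0 + 1 + 1 + 1 + 1 + 1 + 2 + 2 = 9.

9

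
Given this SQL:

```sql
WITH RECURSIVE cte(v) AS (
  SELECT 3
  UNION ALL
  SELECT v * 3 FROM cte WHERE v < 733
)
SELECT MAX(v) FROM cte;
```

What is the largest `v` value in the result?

Base: v=3.
Iteration 1: 3 < 733 holds -> v = 3 * 3 = 9.
Iteration 2: 9 < 733 holds -> v = 9 * 3 = 27.
Iteration 3: 27 < 733 holds -> v = 27 * 3 = 81.
Iteration 4: 81 < 733 holds -> v = 81 * 3 = 243.
Iteration 5: 243 < 733 holds -> v = 243 * 3 = 729.
Iteration 6: 729 < 733 holds -> v = 729 * 3 = 2187.
Iteration 7: 2187 < 733 fails; recursion stops.
v values: 3, 9, 27, 81, 243, 729, 2187; the maximum is 2187.

2187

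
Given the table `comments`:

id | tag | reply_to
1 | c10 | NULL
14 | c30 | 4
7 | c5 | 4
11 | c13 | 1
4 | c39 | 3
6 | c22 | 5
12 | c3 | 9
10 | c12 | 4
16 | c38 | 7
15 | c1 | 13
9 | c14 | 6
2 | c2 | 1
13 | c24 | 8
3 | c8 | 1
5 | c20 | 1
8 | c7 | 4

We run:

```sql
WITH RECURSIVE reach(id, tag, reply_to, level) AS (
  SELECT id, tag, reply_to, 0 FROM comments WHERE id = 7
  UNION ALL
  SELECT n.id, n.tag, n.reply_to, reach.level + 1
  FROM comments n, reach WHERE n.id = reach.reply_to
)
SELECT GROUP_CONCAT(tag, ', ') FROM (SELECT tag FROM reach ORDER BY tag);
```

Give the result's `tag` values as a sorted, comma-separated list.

Base: id=7 (c5), reply_to=4, level 0.
Iteration 1: join on id=4 -> c39 (id 4, reply_to=3, level 1).
Iteration 2: join on id=3 -> c8 (id 3, reply_to=1, level 2).
Iteration 3: join on id=1 -> c10 (id 1, reply_to=NULL, level 3).
Iteration 4: reply_to is NULL; no match; recursion stops.

c10, c39, c5, c8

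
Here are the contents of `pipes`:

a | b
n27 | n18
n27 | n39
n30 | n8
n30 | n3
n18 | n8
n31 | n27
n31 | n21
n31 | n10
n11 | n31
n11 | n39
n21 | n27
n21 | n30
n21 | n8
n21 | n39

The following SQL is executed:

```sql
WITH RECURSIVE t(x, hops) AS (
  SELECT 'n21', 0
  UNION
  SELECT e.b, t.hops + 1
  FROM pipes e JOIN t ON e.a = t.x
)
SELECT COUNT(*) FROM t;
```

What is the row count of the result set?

10

Base: (n21, hops=0).
Iteration 1: edges from {n21} -> (n27, hops=1), (n30, hops=1), (n39, hops=1), (n8, hops=1).
Iteration 2: edges from {n27,n30,n39,n8} -> (n18, hops=2), (n3, hops=2), (n39, hops=2), (n8, hops=2).
Iteration 3: edges from {n18,n3,n39,n8} -> (n8, hops=3).
Iteration 4: no outgoing edges from {n8}; recursion stops.
Total rows emitted: 10.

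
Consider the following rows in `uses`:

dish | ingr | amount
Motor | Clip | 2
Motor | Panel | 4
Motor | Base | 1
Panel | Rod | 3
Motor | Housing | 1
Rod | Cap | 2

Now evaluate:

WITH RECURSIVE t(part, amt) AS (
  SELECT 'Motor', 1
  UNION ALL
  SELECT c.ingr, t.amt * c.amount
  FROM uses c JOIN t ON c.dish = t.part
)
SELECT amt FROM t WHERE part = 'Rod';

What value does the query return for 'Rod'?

Base: (Motor, amt=1).
Iteration 1: components of {Motor} -> Base = 1*1 = 1, Clip = 1*2 = 2, Housing = 1*1 = 1, Panel = 1*4 = 4.
Iteration 2: components of {Base,Clip,Housing,Panel} -> Rod = 4*3 = 12.
Iteration 3: components of {Rod} -> Cap = 12*2 = 24.
Iteration 4: no further components; recursion stops.

12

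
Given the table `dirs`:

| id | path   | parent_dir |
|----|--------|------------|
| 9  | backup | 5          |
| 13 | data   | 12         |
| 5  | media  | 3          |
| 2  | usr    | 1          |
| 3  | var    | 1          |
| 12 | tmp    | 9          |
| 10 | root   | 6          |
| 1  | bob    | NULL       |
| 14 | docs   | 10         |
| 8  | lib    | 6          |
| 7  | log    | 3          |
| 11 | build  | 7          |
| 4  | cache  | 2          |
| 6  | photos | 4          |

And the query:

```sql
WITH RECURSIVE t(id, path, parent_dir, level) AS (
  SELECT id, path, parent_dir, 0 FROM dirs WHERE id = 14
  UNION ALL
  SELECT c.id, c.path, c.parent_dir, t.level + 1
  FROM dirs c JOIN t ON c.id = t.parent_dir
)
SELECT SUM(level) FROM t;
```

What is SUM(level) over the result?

15

Base: id=14 (docs), parent_dir=10, level 0.
Iteration 1: join on id=10 -> root (id 10, parent_dir=6, level 1).
Iteration 2: join on id=6 -> photos (id 6, parent_dir=4, level 2).
Iteration 3: join on id=4 -> cache (id 4, parent_dir=2, level 3).
Iteration 4: join on id=2 -> usr (id 2, parent_dir=1, level 4).
Iteration 5: join on id=1 -> bob (id 1, parent_dir=NULL, level 5).
Iteration 6: parent_dir is NULL; no match; recursion stops.
SUM(level) = 0 + 1 + 2 + 3 + 4 + 5 = 15.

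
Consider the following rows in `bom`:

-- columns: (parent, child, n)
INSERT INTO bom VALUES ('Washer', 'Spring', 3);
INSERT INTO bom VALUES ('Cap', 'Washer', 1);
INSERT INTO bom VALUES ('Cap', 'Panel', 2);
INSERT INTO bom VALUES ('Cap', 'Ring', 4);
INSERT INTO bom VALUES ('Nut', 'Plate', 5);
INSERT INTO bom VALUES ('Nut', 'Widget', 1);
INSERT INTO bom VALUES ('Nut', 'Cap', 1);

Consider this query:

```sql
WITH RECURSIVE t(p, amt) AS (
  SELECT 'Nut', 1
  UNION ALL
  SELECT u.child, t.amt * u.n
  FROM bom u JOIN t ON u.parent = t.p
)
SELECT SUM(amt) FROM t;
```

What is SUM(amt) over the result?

18

Base: (Nut, amt=1).
Iteration 1: components of {Nut} -> Cap = 1*1 = 1, Plate = 1*5 = 5, Widget = 1*1 = 1.
Iteration 2: components of {Cap,Plate,Widget} -> Panel = 1*2 = 2, Ring = 1*4 = 4, Washer = 1*1 = 1.
Iteration 3: components of {Panel,Ring,Washer} -> Spring = 1*3 = 3.
Iteration 4: no further components; recursion stops.
SUM(amt) = 1 + 1 + 1 + 5 + 4 + 1 + 2 + 3 = 18.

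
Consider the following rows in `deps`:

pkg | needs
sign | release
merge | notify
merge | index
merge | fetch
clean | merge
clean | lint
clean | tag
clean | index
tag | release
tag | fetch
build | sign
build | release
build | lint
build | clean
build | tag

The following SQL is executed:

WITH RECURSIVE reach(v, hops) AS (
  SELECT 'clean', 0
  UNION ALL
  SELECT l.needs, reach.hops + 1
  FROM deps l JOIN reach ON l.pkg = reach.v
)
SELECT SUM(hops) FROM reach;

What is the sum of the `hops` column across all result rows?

Base: (clean, hops=0).
Iteration 1: edges from {clean} -> (index, hops=1), (lint, hops=1), (merge, hops=1), (tag, hops=1).
Iteration 2: edges from {index,lint,merge,tag} -> (fetch, hops=2) x2, (index, hops=2), (notify, hops=2), (release, hops=2). [UNION ALL keeps all 5 new rows, including repeats]
Iteration 3: no outgoing edges from {fetch,index,notify,release}; recursion stops.
SUM(hops) = 0 + 1 + 1 + 1 + 1 + 2 + 2 + 2 + 2 + 2 = 14.

14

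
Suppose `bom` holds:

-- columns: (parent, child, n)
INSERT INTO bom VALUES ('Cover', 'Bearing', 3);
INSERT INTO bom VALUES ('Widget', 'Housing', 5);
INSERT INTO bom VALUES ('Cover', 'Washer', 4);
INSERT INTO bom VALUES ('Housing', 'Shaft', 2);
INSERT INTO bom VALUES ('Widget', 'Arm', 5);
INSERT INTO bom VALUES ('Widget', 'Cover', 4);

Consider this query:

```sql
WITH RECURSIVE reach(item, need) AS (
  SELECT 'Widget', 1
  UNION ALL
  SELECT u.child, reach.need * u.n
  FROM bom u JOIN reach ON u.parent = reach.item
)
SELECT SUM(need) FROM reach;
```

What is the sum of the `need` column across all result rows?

53

Base: (Widget, need=1).
Iteration 1: components of {Widget} -> Arm = 1*5 = 5, Cover = 1*4 = 4, Housing = 1*5 = 5.
Iteration 2: components of {Arm,Cover,Housing} -> Bearing = 4*3 = 12, Shaft = 5*2 = 10, Washer = 4*4 = 16.
Iteration 3: no further components; recursion stops.
SUM(need) = 1 + 4 + 5 + 5 + 12 + 16 + 10 = 53.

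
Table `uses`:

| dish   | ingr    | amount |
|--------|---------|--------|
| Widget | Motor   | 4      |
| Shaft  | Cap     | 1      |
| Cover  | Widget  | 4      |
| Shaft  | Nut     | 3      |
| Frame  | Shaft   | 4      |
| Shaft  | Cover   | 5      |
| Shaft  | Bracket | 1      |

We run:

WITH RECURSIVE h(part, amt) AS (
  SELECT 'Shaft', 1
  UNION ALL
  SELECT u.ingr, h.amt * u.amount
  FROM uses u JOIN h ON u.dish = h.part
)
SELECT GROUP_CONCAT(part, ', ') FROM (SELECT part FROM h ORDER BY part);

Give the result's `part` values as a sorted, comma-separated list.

Bracket, Cap, Cover, Motor, Nut, Shaft, Widget

Base: (Shaft, amt=1).
Iteration 1: components of {Shaft} -> Bracket = 1*1 = 1, Cap = 1*1 = 1, Cover = 1*5 = 5, Nut = 1*3 = 3.
Iteration 2: components of {Bracket,Cap,Cover,Nut} -> Widget = 5*4 = 20.
Iteration 3: components of {Widget} -> Motor = 20*4 = 80.
Iteration 4: no further components; recursion stops.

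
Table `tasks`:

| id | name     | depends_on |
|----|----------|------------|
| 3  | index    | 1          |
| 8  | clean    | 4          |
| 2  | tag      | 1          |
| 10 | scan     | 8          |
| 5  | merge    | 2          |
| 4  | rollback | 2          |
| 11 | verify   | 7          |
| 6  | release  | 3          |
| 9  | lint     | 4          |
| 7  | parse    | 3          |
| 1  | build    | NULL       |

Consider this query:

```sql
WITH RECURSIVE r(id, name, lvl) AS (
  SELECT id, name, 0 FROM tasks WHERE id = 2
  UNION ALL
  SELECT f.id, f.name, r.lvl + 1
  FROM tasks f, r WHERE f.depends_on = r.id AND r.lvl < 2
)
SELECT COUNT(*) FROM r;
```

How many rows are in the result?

Base: id=2 (tag) at lvl 0.
Iteration 1: rows with depends_on in {2} -> rollback (id 4, lvl 1), merge (id 5, lvl 1).
Iteration 2: rows with depends_on in {4,5} -> clean (id 8, lvl 2), lint (id 9, lvl 2).
Iteration 3: lvl < 2 fails for all current rows; recursion stops.
Total rows emitted: 5.

5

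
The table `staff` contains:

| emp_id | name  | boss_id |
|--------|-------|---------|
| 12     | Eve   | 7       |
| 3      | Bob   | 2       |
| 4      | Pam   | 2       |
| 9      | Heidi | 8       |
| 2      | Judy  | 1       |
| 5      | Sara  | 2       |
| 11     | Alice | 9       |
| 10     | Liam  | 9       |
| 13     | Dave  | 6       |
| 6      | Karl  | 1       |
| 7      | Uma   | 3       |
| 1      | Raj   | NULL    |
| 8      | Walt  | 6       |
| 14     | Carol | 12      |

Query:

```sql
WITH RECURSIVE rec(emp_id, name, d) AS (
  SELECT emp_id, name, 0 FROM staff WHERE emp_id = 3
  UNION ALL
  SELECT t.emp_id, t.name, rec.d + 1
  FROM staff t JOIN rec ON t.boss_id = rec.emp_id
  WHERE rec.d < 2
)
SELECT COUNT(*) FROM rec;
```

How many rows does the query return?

Base: emp_id=3 (Bob) at d 0.
Iteration 1: rows with boss_id in {3} -> Uma (id 7, d 1).
Iteration 2: rows with boss_id in {7} -> Eve (id 12, d 2).
Iteration 3: d < 2 fails for all current rows; recursion stops.
Total rows emitted: 3.

3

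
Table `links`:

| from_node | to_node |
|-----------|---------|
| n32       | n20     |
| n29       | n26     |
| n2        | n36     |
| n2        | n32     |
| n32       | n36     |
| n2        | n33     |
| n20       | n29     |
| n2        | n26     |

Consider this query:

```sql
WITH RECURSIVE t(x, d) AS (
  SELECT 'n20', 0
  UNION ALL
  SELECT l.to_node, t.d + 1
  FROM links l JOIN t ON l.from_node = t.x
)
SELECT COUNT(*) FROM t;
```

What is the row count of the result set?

3

Base: (n20, d=0).
Iteration 1: edges from {n20} -> (n29, d=1).
Iteration 2: edges from {n29} -> (n26, d=2).
Iteration 3: no outgoing edges from {n26}; recursion stops.
Total rows emitted: 3.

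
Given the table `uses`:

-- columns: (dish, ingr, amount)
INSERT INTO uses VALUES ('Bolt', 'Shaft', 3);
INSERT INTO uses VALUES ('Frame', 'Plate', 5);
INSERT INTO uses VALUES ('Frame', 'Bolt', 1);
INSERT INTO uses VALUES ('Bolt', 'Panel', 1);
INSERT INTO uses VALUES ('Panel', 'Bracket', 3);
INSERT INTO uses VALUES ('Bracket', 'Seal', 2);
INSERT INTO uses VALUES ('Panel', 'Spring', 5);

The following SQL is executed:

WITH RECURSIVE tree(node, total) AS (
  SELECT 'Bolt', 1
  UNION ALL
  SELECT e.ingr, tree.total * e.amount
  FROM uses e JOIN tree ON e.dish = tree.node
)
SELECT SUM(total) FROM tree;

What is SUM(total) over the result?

19

Base: (Bolt, total=1).
Iteration 1: components of {Bolt} -> Panel = 1*1 = 1, Shaft = 1*3 = 3.
Iteration 2: components of {Panel,Shaft} -> Bracket = 1*3 = 3, Spring = 1*5 = 5.
Iteration 3: components of {Bracket,Spring} -> Seal = 3*2 = 6.
Iteration 4: no further components; recursion stops.
SUM(total) = 1 + 1 + 3 + 3 + 5 + 6 = 19.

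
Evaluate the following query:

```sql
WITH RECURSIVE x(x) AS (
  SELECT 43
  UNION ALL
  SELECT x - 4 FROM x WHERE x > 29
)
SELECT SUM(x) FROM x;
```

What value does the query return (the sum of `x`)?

175

Base: x=43.
Iteration 1: 43 > 29 holds -> x = 43 - 4 = 39.
Iteration 2: 39 > 29 holds -> x = 39 - 4 = 35.
Iteration 3: 35 > 29 holds -> x = 35 - 4 = 31.
Iteration 4: 31 > 29 holds -> x = 31 - 4 = 27.
Iteration 5: 27 > 29 fails; recursion stops.
SUM(x) = 43 + 39 + 35 + 31 + 27 = 175.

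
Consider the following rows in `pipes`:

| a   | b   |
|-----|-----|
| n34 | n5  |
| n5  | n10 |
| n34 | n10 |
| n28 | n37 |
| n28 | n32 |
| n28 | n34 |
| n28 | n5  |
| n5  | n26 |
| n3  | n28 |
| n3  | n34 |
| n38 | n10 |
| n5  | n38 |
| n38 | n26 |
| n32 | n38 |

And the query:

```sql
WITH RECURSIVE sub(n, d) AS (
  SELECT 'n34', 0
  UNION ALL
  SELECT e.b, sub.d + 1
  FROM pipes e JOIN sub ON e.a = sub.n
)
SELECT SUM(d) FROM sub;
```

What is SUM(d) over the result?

Base: (n34, d=0).
Iteration 1: edges from {n34} -> (n10, d=1), (n5, d=1).
Iteration 2: edges from {n10,n5} -> (n10, d=2), (n26, d=2), (n38, d=2).
Iteration 3: edges from {n10,n26,n38} -> (n10, d=3), (n26, d=3).
Iteration 4: no outgoing edges from {n10,n26}; recursion stops.
SUM(d) = 0 + 1 + 1 + 2 + 2 + 2 + 3 + 3 = 14.

14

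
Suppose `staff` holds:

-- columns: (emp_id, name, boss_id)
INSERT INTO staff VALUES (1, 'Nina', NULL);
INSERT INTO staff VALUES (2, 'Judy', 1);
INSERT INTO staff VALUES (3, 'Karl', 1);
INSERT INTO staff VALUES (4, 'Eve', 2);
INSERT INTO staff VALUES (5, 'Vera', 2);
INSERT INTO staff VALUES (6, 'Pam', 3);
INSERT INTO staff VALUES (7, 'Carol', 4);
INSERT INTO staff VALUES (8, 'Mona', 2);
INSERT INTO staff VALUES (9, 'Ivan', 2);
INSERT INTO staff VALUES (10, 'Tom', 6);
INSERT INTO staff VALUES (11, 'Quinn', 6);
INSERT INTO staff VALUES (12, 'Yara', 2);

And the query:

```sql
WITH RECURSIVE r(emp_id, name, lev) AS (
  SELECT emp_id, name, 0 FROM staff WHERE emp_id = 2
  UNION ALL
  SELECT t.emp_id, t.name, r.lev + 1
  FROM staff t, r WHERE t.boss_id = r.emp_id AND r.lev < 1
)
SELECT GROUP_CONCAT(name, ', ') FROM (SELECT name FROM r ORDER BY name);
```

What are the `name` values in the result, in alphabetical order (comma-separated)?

Base: emp_id=2 (Judy) at lev 0.
Iteration 1: rows with boss_id in {2} -> Eve (id 4, lev 1), Vera (id 5, lev 1), Mona (id 8, lev 1), Ivan (id 9, lev 1), Yara (id 12, lev 1).
Iteration 2: lev < 1 fails for all current rows; recursion stops.

Eve, Ivan, Judy, Mona, Vera, Yara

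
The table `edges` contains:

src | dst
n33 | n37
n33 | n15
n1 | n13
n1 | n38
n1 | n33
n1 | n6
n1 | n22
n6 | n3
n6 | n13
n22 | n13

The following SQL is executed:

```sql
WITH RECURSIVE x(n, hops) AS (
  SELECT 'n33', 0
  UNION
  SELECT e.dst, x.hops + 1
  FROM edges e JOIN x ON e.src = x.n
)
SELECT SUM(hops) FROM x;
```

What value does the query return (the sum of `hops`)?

2

Base: (n33, hops=0).
Iteration 1: edges from {n33} -> (n15, hops=1), (n37, hops=1).
Iteration 2: no outgoing edges from {n15,n37}; recursion stops.
SUM(hops) = 0 + 1 + 1 = 2.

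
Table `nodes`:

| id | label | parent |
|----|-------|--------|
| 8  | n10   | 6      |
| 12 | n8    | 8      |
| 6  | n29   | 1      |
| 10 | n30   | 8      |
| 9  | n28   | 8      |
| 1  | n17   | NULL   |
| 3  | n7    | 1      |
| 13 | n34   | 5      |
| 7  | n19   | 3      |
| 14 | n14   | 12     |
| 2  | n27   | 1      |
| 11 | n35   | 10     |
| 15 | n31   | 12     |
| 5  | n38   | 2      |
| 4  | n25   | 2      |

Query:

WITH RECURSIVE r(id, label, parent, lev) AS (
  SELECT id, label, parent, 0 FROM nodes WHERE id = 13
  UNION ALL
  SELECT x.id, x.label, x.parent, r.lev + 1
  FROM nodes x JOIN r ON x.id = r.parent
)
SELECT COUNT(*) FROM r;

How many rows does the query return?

4

Base: id=13 (n34), parent=5, lev 0.
Iteration 1: join on id=5 -> n38 (id 5, parent=2, lev 1).
Iteration 2: join on id=2 -> n27 (id 2, parent=1, lev 2).
Iteration 3: join on id=1 -> n17 (id 1, parent=NULL, lev 3).
Iteration 4: parent is NULL; no match; recursion stops.
Total rows emitted: 4.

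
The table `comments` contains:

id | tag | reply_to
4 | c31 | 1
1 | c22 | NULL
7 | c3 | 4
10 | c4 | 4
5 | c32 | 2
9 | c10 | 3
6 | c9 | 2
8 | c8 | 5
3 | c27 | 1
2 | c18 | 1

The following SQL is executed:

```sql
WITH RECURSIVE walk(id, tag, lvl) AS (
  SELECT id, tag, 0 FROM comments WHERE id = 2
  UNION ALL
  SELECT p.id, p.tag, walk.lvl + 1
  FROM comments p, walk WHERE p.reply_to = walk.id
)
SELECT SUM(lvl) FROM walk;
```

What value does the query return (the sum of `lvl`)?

Base: id=2 (c18) at lvl 0.
Iteration 1: rows with reply_to in {2} -> c32 (id 5, lvl 1), c9 (id 6, lvl 1).
Iteration 2: rows with reply_to in {5,6} -> c8 (id 8, lvl 2).
Iteration 3: no rows with reply_to in {8}; recursion stops.
SUM(lvl) = 0 + 1 + 1 + 2 = 4.

4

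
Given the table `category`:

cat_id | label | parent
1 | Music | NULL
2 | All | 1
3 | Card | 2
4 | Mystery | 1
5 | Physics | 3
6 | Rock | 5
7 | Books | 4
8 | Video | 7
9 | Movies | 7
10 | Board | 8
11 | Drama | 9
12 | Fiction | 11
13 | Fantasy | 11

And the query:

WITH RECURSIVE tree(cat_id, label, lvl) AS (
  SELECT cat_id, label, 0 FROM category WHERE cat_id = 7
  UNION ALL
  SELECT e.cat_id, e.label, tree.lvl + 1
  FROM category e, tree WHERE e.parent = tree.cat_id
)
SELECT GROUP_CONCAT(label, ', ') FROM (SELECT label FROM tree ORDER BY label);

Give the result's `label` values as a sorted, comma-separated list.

Board, Books, Drama, Fantasy, Fiction, Movies, Video

Base: cat_id=7 (Books) at lvl 0.
Iteration 1: rows with parent in {7} -> Video (id 8, lvl 1), Movies (id 9, lvl 1).
Iteration 2: rows with parent in {8,9} -> Board (id 10, lvl 2), Drama (id 11, lvl 2).
Iteration 3: rows with parent in {10,11} -> Fiction (id 12, lvl 3), Fantasy (id 13, lvl 3).
Iteration 4: no rows with parent in {12,13}; recursion stops.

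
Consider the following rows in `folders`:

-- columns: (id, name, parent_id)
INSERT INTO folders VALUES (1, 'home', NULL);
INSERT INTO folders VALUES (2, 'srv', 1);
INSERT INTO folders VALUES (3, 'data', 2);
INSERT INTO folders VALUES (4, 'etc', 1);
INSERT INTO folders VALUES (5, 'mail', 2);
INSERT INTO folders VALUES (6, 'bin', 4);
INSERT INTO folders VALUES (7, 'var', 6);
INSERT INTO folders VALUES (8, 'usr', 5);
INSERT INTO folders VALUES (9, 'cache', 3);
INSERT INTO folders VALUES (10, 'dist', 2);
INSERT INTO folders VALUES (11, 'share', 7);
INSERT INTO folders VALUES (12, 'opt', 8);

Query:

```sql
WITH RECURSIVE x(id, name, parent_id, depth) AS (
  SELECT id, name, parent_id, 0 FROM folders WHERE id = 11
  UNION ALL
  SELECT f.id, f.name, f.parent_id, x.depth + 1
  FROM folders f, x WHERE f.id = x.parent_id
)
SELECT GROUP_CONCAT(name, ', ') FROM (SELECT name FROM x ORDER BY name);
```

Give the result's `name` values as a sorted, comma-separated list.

bin, etc, home, share, var

Base: id=11 (share), parent_id=7, depth 0.
Iteration 1: join on id=7 -> var (id 7, parent_id=6, depth 1).
Iteration 2: join on id=6 -> bin (id 6, parent_id=4, depth 2).
Iteration 3: join on id=4 -> etc (id 4, parent_id=1, depth 3).
Iteration 4: join on id=1 -> home (id 1, parent_id=NULL, depth 4).
Iteration 5: parent_id is NULL; no match; recursion stops.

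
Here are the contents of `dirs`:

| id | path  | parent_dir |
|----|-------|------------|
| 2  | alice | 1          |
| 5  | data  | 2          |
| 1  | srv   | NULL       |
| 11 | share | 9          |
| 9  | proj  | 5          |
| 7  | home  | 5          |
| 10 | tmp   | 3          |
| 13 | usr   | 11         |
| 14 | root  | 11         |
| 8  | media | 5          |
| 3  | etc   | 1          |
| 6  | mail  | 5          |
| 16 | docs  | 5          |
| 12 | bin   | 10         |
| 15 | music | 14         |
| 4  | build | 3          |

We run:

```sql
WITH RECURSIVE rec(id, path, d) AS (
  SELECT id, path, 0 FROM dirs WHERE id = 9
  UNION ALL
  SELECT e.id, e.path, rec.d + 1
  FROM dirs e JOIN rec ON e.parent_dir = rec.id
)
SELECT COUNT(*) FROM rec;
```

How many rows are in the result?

Base: id=9 (proj) at d 0.
Iteration 1: rows with parent_dir in {9} -> share (id 11, d 1).
Iteration 2: rows with parent_dir in {11} -> usr (id 13, d 2), root (id 14, d 2).
Iteration 3: rows with parent_dir in {13,14} -> music (id 15, d 3).
Iteration 4: no rows with parent_dir in {15}; recursion stops.
Total rows emitted: 5.

5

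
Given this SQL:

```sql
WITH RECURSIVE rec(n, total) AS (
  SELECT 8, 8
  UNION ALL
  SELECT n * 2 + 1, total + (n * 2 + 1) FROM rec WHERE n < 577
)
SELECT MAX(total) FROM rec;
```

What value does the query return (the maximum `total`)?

2287

Base: n=8, total=8.
Iteration 1: 8 < 577 holds -> n = 8 * 2 + 1 = 17, total = 8 + 17 = 25.
Iteration 2: 17 < 577 holds -> n = 17 * 2 + 1 = 35, total = 25 + 35 = 60.
Iteration 3: 35 < 577 holds -> n = 35 * 2 + 1 = 71, total = 60 + 71 = 131.
Iteration 4: 71 < 577 holds -> n = 71 * 2 + 1 = 143, total = 131 + 143 = 274.
Iteration 5: 143 < 577 holds -> n = 143 * 2 + 1 = 287, total = 274 + 287 = 561.
Iteration 6: 287 < 577 holds -> n = 287 * 2 + 1 = 575, total = 561 + 575 = 1136.
Iteration 7: 575 < 577 holds -> n = 575 * 2 + 1 = 1151, total = 1136 + 1151 = 2287.
Iteration 8: 1151 < 577 fails; recursion stops.
total values: 8, 25, 60, 131, 274, 561, 1136, 2287; the maximum is 2287.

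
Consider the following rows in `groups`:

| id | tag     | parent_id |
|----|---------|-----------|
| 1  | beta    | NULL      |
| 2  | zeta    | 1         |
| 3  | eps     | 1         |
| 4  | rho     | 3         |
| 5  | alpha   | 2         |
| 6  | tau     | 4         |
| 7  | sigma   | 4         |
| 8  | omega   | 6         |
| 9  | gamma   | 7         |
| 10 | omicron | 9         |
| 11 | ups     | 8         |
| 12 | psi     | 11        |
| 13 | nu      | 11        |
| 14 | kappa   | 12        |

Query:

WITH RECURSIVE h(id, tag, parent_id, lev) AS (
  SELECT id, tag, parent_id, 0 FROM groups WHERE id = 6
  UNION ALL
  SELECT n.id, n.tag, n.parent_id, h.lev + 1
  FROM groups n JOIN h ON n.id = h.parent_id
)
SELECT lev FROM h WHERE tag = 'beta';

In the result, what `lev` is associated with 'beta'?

Base: id=6 (tau), parent_id=4, lev 0.
Iteration 1: join on id=4 -> rho (id 4, parent_id=3, lev 1).
Iteration 2: join on id=3 -> eps (id 3, parent_id=1, lev 2).
Iteration 3: join on id=1 -> beta (id 1, parent_id=NULL, lev 3).
Iteration 4: parent_id is NULL; no match; recursion stops.

3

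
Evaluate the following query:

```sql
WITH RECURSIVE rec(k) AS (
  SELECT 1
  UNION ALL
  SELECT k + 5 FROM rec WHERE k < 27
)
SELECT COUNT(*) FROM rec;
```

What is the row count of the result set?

7

Base: k=1.
Iteration 1: 1 < 27 holds -> k = 1 + 5 = 6.
Iteration 2: 6 < 27 holds -> k = 6 + 5 = 11.
Iteration 3: 11 < 27 holds -> k = 11 + 5 = 16.
Iteration 4: 16 < 27 holds -> k = 16 + 5 = 21.
Iteration 5: 21 < 27 holds -> k = 21 + 5 = 26.
Iteration 6: 26 < 27 holds -> k = 26 + 5 = 31.
Iteration 7: 31 < 27 fails; recursion stops.
Total rows emitted: 7.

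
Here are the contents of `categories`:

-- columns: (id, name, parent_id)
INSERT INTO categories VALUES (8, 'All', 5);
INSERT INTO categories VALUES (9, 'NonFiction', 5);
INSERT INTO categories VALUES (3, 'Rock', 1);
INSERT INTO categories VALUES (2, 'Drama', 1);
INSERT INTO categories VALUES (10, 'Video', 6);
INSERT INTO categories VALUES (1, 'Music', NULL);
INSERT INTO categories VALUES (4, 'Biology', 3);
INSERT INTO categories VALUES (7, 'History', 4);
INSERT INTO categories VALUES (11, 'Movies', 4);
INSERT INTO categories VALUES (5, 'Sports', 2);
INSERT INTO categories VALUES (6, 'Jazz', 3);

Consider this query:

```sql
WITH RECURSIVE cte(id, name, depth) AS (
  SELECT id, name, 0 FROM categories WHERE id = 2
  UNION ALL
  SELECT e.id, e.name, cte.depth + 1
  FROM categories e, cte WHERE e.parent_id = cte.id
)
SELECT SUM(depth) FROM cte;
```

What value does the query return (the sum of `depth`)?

Base: id=2 (Drama) at depth 0.
Iteration 1: rows with parent_id in {2} -> Sports (id 5, depth 1).
Iteration 2: rows with parent_id in {5} -> All (id 8, depth 2), NonFiction (id 9, depth 2).
Iteration 3: no rows with parent_id in {8,9}; recursion stops.
SUM(depth) = 0 + 1 + 2 + 2 = 5.

5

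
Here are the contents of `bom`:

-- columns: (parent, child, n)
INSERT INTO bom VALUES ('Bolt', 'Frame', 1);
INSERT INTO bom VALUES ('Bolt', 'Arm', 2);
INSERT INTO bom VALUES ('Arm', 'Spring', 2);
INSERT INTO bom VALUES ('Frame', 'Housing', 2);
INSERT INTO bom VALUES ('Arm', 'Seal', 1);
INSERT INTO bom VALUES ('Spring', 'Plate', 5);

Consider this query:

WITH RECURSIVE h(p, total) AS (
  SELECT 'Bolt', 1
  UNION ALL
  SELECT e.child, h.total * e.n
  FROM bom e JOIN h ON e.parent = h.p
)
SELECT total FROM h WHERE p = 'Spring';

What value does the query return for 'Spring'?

Base: (Bolt, total=1).
Iteration 1: components of {Bolt} -> Arm = 1*2 = 2, Frame = 1*1 = 1.
Iteration 2: components of {Arm,Frame} -> Housing = 1*2 = 2, Seal = 2*1 = 2, Spring = 2*2 = 4.
Iteration 3: components of {Housing,Seal,Spring} -> Plate = 4*5 = 20.
Iteration 4: no further components; recursion stops.

4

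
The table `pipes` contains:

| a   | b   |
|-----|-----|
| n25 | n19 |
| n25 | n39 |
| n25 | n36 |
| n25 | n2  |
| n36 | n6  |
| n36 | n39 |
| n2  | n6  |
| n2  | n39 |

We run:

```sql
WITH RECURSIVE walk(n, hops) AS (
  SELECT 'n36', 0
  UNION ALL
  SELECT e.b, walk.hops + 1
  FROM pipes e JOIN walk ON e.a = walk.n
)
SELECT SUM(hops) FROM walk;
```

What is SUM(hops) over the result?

Base: (n36, hops=0).
Iteration 1: edges from {n36} -> (n39, hops=1), (n6, hops=1).
Iteration 2: no outgoing edges from {n39,n6}; recursion stops.
SUM(hops) = 0 + 1 + 1 = 2.

2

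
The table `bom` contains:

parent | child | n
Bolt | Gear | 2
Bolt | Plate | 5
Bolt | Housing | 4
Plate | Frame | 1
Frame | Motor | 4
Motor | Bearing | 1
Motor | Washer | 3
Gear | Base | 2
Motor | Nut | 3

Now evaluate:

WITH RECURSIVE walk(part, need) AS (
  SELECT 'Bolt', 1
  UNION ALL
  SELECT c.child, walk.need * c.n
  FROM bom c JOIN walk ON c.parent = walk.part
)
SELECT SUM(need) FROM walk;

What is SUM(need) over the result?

Base: (Bolt, need=1).
Iteration 1: components of {Bolt} -> Gear = 1*2 = 2, Housing = 1*4 = 4, Plate = 1*5 = 5.
Iteration 2: components of {Gear,Housing,Plate} -> Base = 2*2 = 4, Frame = 5*1 = 5.
Iteration 3: components of {Base,Frame} -> Motor = 5*4 = 20.
Iteration 4: components of {Motor} -> Bearing = 20*1 = 20, Nut = 20*3 = 60, Washer = 20*3 = 60.
Iteration 5: no further components; recursion stops.
SUM(need) = 1 + 2 + 5 + 4 + 4 + 5 + 20 + 20 + 60 + 60 = 181.

181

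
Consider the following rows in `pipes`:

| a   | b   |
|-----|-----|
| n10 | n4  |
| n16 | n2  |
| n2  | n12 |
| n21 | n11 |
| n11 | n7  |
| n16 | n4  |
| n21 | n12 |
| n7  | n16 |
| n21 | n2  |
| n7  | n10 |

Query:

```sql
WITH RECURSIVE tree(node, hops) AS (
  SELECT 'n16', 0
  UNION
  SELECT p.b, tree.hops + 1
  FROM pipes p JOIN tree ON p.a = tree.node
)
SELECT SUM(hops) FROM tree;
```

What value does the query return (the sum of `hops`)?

Base: (n16, hops=0).
Iteration 1: edges from {n16} -> (n2, hops=1), (n4, hops=1).
Iteration 2: edges from {n2,n4} -> (n12, hops=2).
Iteration 3: no outgoing edges from {n12}; recursion stops.
SUM(hops) = 0 + 1 + 1 + 2 = 4.

4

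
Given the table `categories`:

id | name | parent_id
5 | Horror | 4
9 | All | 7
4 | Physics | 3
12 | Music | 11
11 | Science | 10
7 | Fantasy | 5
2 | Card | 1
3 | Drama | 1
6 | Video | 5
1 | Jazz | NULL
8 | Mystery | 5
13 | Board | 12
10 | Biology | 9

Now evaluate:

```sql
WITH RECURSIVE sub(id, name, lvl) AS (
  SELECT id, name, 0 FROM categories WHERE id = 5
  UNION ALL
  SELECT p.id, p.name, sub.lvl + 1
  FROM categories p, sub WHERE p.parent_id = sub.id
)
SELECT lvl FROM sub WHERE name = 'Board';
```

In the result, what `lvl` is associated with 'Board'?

Base: id=5 (Horror) at lvl 0.
Iteration 1: rows with parent_id in {5} -> Video (id 6, lvl 1), Fantasy (id 7, lvl 1), Mystery (id 8, lvl 1).
Iteration 2: rows with parent_id in {6,7,8} -> All (id 9, lvl 2).
Iteration 3: rows with parent_id in {9} -> Biology (id 10, lvl 3).
Iteration 4: rows with parent_id in {10} -> Science (id 11, lvl 4).
Iteration 5: rows with parent_id in {11} -> Music (id 12, lvl 5).
Iteration 6: rows with parent_id in {12} -> Board (id 13, lvl 6).
Iteration 7: no rows with parent_id in {13}; recursion stops.

6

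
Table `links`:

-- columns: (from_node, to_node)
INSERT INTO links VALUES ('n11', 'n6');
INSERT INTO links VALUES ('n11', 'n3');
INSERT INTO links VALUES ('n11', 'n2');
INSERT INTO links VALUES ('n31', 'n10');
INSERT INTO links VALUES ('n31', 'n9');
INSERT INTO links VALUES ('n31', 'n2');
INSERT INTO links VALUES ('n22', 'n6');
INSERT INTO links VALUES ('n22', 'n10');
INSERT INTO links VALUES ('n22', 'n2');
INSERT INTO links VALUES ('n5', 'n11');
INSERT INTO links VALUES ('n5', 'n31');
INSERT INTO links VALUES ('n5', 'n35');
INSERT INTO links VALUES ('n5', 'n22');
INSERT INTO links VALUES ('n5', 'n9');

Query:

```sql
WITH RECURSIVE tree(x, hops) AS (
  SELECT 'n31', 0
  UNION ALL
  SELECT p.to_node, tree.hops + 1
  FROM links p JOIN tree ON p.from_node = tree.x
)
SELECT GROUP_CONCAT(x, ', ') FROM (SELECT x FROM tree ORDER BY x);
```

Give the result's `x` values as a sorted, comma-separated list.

Base: (n31, hops=0).
Iteration 1: edges from {n31} -> (n10, hops=1), (n2, hops=1), (n9, hops=1).
Iteration 2: no outgoing edges from {n10,n2,n9}; recursion stops.

n10, n2, n31, n9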